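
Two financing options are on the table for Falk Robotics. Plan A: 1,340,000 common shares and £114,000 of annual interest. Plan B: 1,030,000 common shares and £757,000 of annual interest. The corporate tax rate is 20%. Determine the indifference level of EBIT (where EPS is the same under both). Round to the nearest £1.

£2,893,419

Set EPS_A = EPS_B: (EBIT − £114,000)(1 − 0.20) ÷ 1,340,000 = (EBIT − £757,000)(1 − 0.20) ÷ 1,030,000.
Cancelling (1 − t) and cross-multiplying: 1,030,000·(EBIT − 114,000) = 1,340,000·(EBIT − 757,000).
EBIT × (1,340,000 − 1,030,000) = 757,000 × 1,340,000 − 114,000 × 1,030,000 = 896,960,000,000, so EBIT = 896,960,000,000 ÷ 310,000 = 2,893,419.35.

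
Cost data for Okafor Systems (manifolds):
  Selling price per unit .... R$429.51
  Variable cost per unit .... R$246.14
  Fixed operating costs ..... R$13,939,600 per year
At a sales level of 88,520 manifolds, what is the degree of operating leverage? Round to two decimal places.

Total contribution margin = 88,520 × R$183.37 = R$16,231,912.40.
Subtracting fixed costs: EBIT = R$16,231,912.40 − R$13,939,600 = R$2,292,312.40.
Degree of operating leverage = R$16,231,912.40 / R$2,292,312.40 = 7.0810.

7.08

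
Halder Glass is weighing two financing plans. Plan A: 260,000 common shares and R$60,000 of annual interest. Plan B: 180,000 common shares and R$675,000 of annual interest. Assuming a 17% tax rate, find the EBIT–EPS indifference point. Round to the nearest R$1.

Set EPS_A = EPS_B: (EBIT − R$60,000)(1 − 0.17) ÷ 260,000 = (EBIT − R$675,000)(1 − 0.17) ÷ 180,000.
The (1 − t) factor cancels: (EBIT − 60,000) × 180,000 = (EBIT − 675,000) × 260,000.
Solving, EBIT = (675,000·260,000 − 60,000·180,000) / (260,000 − 180,000) = 164,700,000,000 / 80,000 = 2,058,750.00.

R$2,058,750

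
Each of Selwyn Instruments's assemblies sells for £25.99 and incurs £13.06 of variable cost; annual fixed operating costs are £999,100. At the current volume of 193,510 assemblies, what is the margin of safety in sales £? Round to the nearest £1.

Each unit contributes £25.99 − £13.06 = £12.93. Break-even units = £999,100 ÷ £12.93 = 77,269.91; break-even revenue = 77,269.91 × £25.99 = £2,008,245.09.
Current sales = 193,510 × £25.99 = £5,029,324.90.
Margin of safety = £5,029,324.90 − £2,008,245.09 = £3,021,080.

£3,021,080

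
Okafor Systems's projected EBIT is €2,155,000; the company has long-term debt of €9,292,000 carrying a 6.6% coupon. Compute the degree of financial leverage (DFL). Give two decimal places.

Interest = €613,272.00.
Degree of financial leverage = EBIT / (EBIT − interest) = €2,155,000 / €1,541,728.00 = 1.3978.

1.40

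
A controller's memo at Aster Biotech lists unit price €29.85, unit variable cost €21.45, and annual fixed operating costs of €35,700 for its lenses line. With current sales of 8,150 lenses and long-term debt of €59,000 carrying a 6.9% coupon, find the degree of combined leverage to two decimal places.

2.39

Contribution at this volume is 8,150 × €8.40 = €68,460.00.
EBIT = €68,460.00 − €35,700 = €32,760.00. Interest = €4,071.00, so EBIT − I = €28,689.00.
Degree of total leverage = total CM / (EBIT − interest) = €68,460.00 / €28,689.00 = 2.3863.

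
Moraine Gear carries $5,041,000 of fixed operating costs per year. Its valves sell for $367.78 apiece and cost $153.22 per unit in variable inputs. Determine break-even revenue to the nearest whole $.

Contribution margin per unit = $367.78 − $153.22 = $214.56, a CM ratio of $214.56 ÷ $367.78 = 0.5834.
Break-even revenue = fixed costs × price ÷ CM = $5,041,000 × $367.78 ÷ $214.56 = $8,640,842.

$8,640,842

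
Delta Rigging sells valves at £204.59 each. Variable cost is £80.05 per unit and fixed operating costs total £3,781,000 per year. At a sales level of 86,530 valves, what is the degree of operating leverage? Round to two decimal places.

At 86,530 units, contribution = 86,530 × £124.54 = £10,776,446.20.
Operating income = contribution − fixed costs = £10,776,446.20 − £3,781,000 = £6,995,446.20.
DOL = contribution ÷ EBIT = £10,776,446.20 ÷ £6,995,446.20 = 1.5405.

1.54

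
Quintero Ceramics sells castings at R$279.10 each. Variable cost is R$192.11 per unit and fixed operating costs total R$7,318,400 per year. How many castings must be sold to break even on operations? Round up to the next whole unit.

84,130 castings

Unit CM = price − variable cost = R$279.10 − R$192.11 = R$86.99.
Units to break even: R$7,318,400 ÷ R$86.99 = 84,129.21, rounded up to 84,130.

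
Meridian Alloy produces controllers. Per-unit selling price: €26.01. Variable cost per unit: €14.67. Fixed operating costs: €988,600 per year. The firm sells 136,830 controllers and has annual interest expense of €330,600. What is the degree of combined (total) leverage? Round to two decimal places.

6.68

Total contribution margin = 136,830 × €11.34 = €1,551,652.20.
Operating income = contribution − fixed costs = €1,551,652.20 − €988,600 = €563,052.20. Interest = €330,600.00.
DOL = €1,551,652.20 ÷ €563,052.20 = 2.7558; DFL = €563,052.20 ÷ €232,452.20 = 2.4222.
DCL = DOL × DFL = 2.7558 × 2.4222 = 6.6751.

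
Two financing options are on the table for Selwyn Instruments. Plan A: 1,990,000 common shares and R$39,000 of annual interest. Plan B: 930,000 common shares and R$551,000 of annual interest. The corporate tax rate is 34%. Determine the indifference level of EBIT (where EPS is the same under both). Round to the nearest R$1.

Set EPS_A = EPS_B: (EBIT − R$39,000)(1 − 0.34) ÷ 1,990,000 = (EBIT − R$551,000)(1 − 0.34) ÷ 930,000.
The (1 − t) factor cancels: (EBIT − 39,000) × 930,000 = (EBIT − 551,000) × 1,990,000.
EBIT × (1,990,000 − 930,000) = 551,000 × 1,990,000 − 39,000 × 930,000 = 1,060,220,000,000, so EBIT = 1,060,220,000,000 ÷ 1,060,000 = 1,000,207.55.

R$1,000,208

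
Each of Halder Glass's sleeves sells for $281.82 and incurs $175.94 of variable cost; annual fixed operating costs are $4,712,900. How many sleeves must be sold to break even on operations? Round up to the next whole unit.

Contribution margin per unit = $281.82 − $175.94 = $105.88.
Units to break even: $4,712,900 ÷ $105.88 = 44,511.71, rounded up to 44,512.

44,512 sleeves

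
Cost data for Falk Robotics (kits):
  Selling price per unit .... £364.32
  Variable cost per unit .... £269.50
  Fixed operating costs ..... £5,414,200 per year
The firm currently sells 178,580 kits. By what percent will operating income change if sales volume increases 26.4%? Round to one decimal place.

+38.8%

Total contribution margin = 178,580 × £94.82 = £16,932,955.60.
EBIT = £16,932,955.60 − £5,414,200 = £11,518,755.60.
Degree of operating leverage = £16,932,955.60 / £11,518,755.60 = 1.4700.
So EBIT moves 1.4700 × (+26.4%) = +38.8%.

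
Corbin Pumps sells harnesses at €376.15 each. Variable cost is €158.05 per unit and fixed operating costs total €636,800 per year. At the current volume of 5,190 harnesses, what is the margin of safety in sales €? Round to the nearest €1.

€853,950

Each unit contributes €376.15 − €158.05 = €218.10. Break-even units = €636,800 ÷ €218.10 = 2,919.76; break-even revenue = 2,919.76 × €376.15 = €1,098,268.32.
Current sales = 5,190 × €376.15 = €1,952,218.50.
Margin of safety = €1,952,218.50 − €1,098,268.32 = €853,950.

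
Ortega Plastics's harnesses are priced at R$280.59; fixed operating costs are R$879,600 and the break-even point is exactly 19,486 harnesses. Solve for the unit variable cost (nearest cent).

R$235.45

Contribution per unit must be FC / Q = R$879,600 / 19,486 = R$45.1401.
Variable cost per unit = R$280.59 − R$45.1401 = R$235.45.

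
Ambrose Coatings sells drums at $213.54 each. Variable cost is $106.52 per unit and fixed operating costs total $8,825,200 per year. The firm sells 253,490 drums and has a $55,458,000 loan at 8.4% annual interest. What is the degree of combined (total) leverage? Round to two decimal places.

1.99

Total contribution margin = 253,490 × $107.02 = $27,128,499.80.
Subtracting fixed costs: EBIT = $27,128,499.80 − $8,825,200 = $18,303,299.80. Interest = $4,658,472.00.
DOL = $27,128,499.80 ÷ $18,303,299.80 = 1.4822; DFL = $18,303,299.80 ÷ $13,644,827.80 = 1.3414.
Combined leverage = 1.4822 × 1.3414 = 1.9882.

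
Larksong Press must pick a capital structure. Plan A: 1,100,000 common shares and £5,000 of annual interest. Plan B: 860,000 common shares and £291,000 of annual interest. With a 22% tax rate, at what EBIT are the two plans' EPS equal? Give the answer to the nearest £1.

At indifference, (EBIT − 5,000)(1 − t)/1,100,000 = (EBIT − 291,000)(1 − t)/860,000.
The (1 − t) factor cancels: (EBIT − 5,000) × 860,000 = (EBIT − 291,000) × 1,100,000.
EBIT × (1,100,000 − 860,000) = 291,000 × 1,100,000 − 5,000 × 860,000 = 315,800,000,000, so EBIT = 315,800,000,000 ÷ 240,000 = 1,315,833.33.

£1,315,833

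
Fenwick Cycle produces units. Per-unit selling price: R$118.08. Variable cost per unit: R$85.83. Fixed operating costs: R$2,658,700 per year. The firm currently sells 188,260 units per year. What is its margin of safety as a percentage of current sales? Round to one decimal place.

56.2%

Contribution margin per unit = R$118.08 − R$85.83 = R$32.25. Break-even units = R$2,658,700 ÷ R$32.25 = 82,440.31; break-even revenue = 82,440.31 × R$118.08 = R$9,734,551.81.
Actual sales revenue = 188,260 × R$118.08 = R$22,229,740.80.
Margin of safety = (R$22,229,740.80 − R$9,734,551.81) ÷ R$22,229,740.80 = 56.2%.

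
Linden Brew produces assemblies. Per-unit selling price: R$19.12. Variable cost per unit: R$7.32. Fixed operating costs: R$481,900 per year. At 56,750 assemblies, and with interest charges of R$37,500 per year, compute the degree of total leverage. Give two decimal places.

Contribution at this volume is 56,750 × R$11.80 = R$669,650.00.
EBIT = R$669,650.00 − R$481,900 = R$187,750.00. Interest = R$37,500.00, so EBIT − I = R$150,250.00.
DCL = contribution ÷ (EBIT − I) = R$669,650.00 ÷ R$150,250.00 = 4.4569.

4.46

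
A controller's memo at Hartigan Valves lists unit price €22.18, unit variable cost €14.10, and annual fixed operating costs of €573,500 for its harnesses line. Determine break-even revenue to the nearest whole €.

CM per unit = €22.18 − €14.10 = €8.08; CM ratio = €8.08 / €22.18 = 0.3643.
Break-even revenue = fixed costs × price ÷ CM = €573,500 × €22.18 ÷ €8.08 = €1,574,286.

€1,574,286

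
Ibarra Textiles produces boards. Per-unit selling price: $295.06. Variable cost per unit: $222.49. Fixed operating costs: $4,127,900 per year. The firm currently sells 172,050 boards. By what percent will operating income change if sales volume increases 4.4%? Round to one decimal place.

+6.6%

Contribution at this volume is 172,050 × $72.57 = $12,485,668.50.
EBIT = $12,485,668.50 − $4,127,900 = $8,357,768.50.
Degree of operating leverage = $12,485,668.50 / $8,357,768.50 = 1.4939.
%ΔEBIT = DOL × %ΔSales = 1.4939 × +4.4% = +6.6%.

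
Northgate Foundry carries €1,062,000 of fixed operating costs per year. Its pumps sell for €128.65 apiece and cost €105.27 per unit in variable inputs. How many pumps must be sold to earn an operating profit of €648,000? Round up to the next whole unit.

Unit CM = price − variable cost = €128.65 − €105.27 = €23.38.
Units = (FC + target) / CM = (€1,062,000 + €648,000) / €23.38 = 73,139.44, so 73,140 pumps.

73,140 pumps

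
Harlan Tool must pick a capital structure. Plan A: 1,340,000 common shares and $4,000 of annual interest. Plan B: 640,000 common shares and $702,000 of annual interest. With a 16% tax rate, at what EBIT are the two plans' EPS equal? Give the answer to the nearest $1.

At indifference, (EBIT − 4,000)(1 − t)/1,340,000 = (EBIT − 702,000)(1 − t)/640,000.
Cancelling (1 − t) and cross-multiplying: 640,000·(EBIT − 4,000) = 1,340,000·(EBIT − 702,000).
Solving, EBIT = (702,000·1,340,000 − 4,000·640,000) / (1,340,000 − 640,000) = 938,120,000,000 / 700,000 = 1,340,171.43.

$1,340,171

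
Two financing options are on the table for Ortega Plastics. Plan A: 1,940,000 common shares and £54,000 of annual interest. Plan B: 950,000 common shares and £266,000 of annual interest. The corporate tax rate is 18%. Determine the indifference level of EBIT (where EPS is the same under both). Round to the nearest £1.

£469,434

Set EPS_A = EPS_B: (EBIT − £54,000)(1 − 0.18) ÷ 1,940,000 = (EBIT − £266,000)(1 − 0.18) ÷ 950,000.
Cancelling (1 − t) and cross-multiplying: 950,000·(EBIT − 54,000) = 1,940,000·(EBIT − 266,000).
EBIT × (1,940,000 − 950,000) = 266,000 × 1,940,000 − 54,000 × 950,000 = 464,740,000,000, so EBIT = 464,740,000,000 ÷ 990,000 = 469,434.34.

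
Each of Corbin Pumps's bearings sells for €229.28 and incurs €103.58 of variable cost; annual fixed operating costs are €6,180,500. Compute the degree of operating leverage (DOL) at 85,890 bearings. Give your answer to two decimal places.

At 85,890 units, contribution = 85,890 × €125.70 = €10,796,373.00.
EBIT = €10,796,373.00 − €6,180,500 = €4,615,873.00.
DOL = contribution ÷ EBIT = €10,796,373.00 ÷ €4,615,873.00 = 2.3390.

2.34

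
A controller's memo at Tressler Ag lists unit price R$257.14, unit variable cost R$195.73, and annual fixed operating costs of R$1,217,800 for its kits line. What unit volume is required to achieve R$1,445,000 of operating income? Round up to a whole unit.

43,362 kits

Unit CM = price − variable cost = R$257.14 − R$195.73 = R$61.41.
Required volume = (fixed costs + target profit) ÷ CM = (R$1,217,800 + R$1,445,000) ÷ R$61.41 = 43,361.02, so 43,362 kits.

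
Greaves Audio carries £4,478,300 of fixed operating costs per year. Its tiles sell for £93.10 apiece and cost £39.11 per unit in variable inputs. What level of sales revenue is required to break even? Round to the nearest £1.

Contribution margin per unit = £93.10 − £39.11 = £53.99, a CM ratio of £53.99 ÷ £93.10 = 0.5799.
Break-even sales = FC ÷ CM ratio = £4,478,300 × £93.10 / £53.99 = £7,722,351.

£7,722,351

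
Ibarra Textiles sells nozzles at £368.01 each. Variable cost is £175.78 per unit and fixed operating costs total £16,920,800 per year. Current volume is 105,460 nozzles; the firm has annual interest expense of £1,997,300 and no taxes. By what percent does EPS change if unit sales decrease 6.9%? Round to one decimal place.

Contribution at this volume is 105,460 × £192.23 = £20,272,575.80.
Operating income = contribution − fixed costs = £20,272,575.80 − £16,920,800 = £3,351,775.80.
Interest = £1,997,300.00, so EBIT − I = £1,354,475.80.
DCL = total CM / (EBIT − I) = £20,272,575.80 / £1,354,475.80 = 14.9671.
EPS therefore changes by 14.9671 × (-6.9%) = -103.3%.

-103.3%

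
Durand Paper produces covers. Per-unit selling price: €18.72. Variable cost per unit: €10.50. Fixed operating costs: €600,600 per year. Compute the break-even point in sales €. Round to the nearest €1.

Contribution margin per unit = €18.72 − €10.50 = €8.22, a CM ratio of €8.22 ÷ €18.72 = 0.4391.
Break-even sales = FC ÷ CM ratio = €600,600 × €18.72 / €8.22 = €1,367,790.

€1,367,790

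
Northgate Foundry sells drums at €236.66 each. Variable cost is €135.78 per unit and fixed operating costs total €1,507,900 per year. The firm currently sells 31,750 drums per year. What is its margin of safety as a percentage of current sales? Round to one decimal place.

Unit CM = price − variable cost = €236.66 − €135.78 = €100.88. Break-even units = €1,507,900 ÷ €100.88 = 14,947.46; break-even revenue = 14,947.46 × €236.66 = €3,537,466.44.
Current sales = 31,750 × €236.66 = €7,513,955.00.
Margin of safety = (€7,513,955.00 − €3,537,466.44) ÷ €7,513,955.00 = 52.9%.

52.9%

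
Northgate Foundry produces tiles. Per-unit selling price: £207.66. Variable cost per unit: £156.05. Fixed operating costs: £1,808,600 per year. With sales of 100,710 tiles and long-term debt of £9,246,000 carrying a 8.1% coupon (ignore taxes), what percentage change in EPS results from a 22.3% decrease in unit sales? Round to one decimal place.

Contribution at this volume is 100,710 × £51.61 = £5,197,643.10.
EBIT = £5,197,643.10 − £1,808,600 = £3,389,043.10.
After interest of £748,926.00, pre-tax earnings = £2,640,117.10.
DCL = total CM / (EBIT − I) = £5,197,643.10 / £2,640,117.10 = 1.9687.
EPS therefore changes by 1.9687 × (-22.3%) = -43.9%.

-43.9%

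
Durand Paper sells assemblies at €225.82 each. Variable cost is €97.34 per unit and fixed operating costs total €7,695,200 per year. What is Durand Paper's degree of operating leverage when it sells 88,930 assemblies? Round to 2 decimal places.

Contribution at this volume is 88,930 × €128.48 = €11,425,726.40.
Operating income = contribution − fixed costs = €11,425,726.40 − €7,695,200 = €3,730,526.40.
So DOL = total CM / EBIT = €11,425,726.40 / €3,730,526.40 = 3.0628.

3.06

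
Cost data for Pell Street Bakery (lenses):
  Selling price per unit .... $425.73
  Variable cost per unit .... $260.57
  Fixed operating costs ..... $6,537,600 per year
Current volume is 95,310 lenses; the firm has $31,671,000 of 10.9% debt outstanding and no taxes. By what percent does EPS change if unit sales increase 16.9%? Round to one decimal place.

+46.3%

Contribution at this volume is 95,310 × $165.16 = $15,741,399.60.
Operating income = contribution − fixed costs = $15,741,399.60 − $6,537,600 = $9,203,799.60.
After interest of $3,452,139.00, pre-tax earnings = $5,751,660.60.
DCL = total CM / (EBIT − I) = $15,741,399.60 / $5,751,660.60 = 2.7368.
%ΔEPS = DCL × %ΔSales = 2.7368 × +16.9% = +46.3%.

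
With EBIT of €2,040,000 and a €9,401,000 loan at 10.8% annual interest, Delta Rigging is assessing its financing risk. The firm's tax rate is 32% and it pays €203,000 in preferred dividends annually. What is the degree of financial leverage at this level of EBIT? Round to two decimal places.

Annual interest charges come to €1,015,308.00.
Preferred dividends grossed up pre-tax: €203,000 / (1 − 0.32) = €298,529.41.
DFL = EBIT ÷ [EBIT − I − D_p/(1−t)] = €2,040,000 ÷ [€2,040,000 − €1,015,308.00 − €298,529.41] = €2,040,000 ÷ €726,162.59 = 2.8093.

2.81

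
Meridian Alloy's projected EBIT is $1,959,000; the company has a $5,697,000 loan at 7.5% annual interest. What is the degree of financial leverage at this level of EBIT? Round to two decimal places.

1.28

Annual interest charges come to $427,275.00.
Degree of financial leverage = EBIT / (EBIT − interest) = $1,959,000 / $1,531,725.00 = 1.2790.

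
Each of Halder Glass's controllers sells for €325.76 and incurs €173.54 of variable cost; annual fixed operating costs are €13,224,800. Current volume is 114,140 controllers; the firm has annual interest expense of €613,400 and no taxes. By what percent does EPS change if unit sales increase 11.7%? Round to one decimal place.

Contribution at this volume is 114,140 × €152.22 = €17,374,390.80.
Operating income = contribution − fixed costs = €17,374,390.80 − €13,224,800 = €4,149,590.80.
After interest of €613,400.00, pre-tax earnings = €3,536,190.80.
DCL = total CM / (EBIT − I) = €17,374,390.80 / €3,536,190.80 = 4.9133.
EPS therefore changes by 4.9133 × (+11.7%) = +57.5%.

+57.5%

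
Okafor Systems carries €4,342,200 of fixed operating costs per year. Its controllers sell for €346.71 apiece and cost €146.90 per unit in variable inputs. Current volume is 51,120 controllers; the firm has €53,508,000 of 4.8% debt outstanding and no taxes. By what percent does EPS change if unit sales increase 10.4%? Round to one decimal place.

At 51,120 units, contribution = 51,120 × €199.81 = €10,214,287.20.
Operating income = contribution − fixed costs = €10,214,287.20 − €4,342,200 = €5,872,087.20.
Interest = €2,568,384.00, so EBIT − I = €3,303,703.20.
Degree of combined leverage = contribution ÷ (EBIT − I) = €10,214,287.20 ÷ €3,303,703.20 = 3.0918.
EPS therefore changes by 3.0918 × (+10.4%) = +32.2%.

+32.2%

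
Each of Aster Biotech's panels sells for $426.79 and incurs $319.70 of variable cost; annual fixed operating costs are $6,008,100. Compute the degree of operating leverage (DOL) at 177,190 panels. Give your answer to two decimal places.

Contribution at this volume is 177,190 × $107.09 = $18,975,277.10.
Operating income = contribution − fixed costs = $18,975,277.10 − $6,008,100 = $12,967,177.10.
DOL = contribution ÷ EBIT = $18,975,277.10 ÷ $12,967,177.10 = 1.4633.

1.46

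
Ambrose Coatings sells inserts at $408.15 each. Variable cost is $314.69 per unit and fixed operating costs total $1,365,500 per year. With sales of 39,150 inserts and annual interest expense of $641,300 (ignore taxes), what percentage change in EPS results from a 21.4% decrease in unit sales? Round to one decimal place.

Total contribution margin = 39,150 × $93.46 = $3,658,959.00.
Operating income = contribution − fixed costs = $3,658,959.00 − $1,365,500 = $2,293,459.00.
Interest = $641,300.00, so EBIT − I = $1,652,159.00.
Degree of combined leverage = contribution ÷ (EBIT − I) = $3,658,959.00 ÷ $1,652,159.00 = 2.2147.
%ΔEPS = DCL × %ΔSales = 2.2147 × -21.4% = -47.4%.

-47.4%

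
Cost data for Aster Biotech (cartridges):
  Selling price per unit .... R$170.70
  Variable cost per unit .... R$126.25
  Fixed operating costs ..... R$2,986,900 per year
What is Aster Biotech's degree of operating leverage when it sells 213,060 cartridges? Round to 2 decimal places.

1.46

At 213,060 units, contribution = 213,060 × R$44.45 = R$9,470,517.00.
Operating income = contribution − fixed costs = R$9,470,517.00 − R$2,986,900 = R$6,483,617.00.
DOL = contribution ÷ EBIT = R$9,470,517.00 ÷ R$6,483,617.00 = 1.4607.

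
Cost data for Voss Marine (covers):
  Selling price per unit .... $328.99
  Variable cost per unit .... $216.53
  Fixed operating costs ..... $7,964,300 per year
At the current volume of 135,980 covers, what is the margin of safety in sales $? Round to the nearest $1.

$21,437,331

Each unit contributes $328.99 − $216.53 = $112.46. Break-even units = $7,964,300 ÷ $112.46 = 70,818.96; break-even revenue = 70,818.96 × $328.99 = $23,298,728.94.
Actual sales revenue = 135,980 × $328.99 = $44,736,060.20.
Margin of safety = $44,736,060.20 − $23,298,728.94 = $21,437,331.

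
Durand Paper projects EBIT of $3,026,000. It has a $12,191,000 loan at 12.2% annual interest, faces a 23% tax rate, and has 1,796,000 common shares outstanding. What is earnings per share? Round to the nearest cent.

Pre-tax income = $3,026,000 − $1,487,302.00 = $1,538,698.00.
Net income = $1,538,698.00 × (1 − 0.23) = $1,184,797.46.
EPS = $1,184,797.46 ÷ 1,796,000 = $0.66.

$0.66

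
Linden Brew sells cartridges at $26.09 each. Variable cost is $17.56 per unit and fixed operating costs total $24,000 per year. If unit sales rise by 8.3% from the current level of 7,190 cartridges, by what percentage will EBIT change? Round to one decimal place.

Total contribution margin = 7,190 × $8.53 = $61,330.70.
Subtracting fixed costs: EBIT = $61,330.70 − $24,000 = $37,330.70.
Degree of operating leverage = $61,330.70 / $37,330.70 = 1.6429.
Operating income changes by 1.6429 × +8.3% = +13.6%.

+13.6%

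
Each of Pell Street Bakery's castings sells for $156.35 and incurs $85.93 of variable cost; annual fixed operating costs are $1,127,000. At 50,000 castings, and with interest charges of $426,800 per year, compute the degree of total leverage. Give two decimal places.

At 50,000 units, contribution = 50,000 × $70.42 = $3,521,000.00.
EBIT = $3,521,000.00 − $1,127,000 = $2,394,000.00. Interest = $426,800.00, so EBIT − I = $1,967,200.00.
Degree of total leverage = total CM / (EBIT − interest) = $3,521,000.00 / $1,967,200.00 = 1.7899.

1.79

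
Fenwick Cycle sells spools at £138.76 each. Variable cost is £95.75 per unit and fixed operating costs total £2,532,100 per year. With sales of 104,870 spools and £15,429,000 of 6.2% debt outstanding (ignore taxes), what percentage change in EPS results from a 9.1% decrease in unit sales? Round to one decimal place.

Total contribution margin = 104,870 × £43.01 = £4,510,458.70.
Operating income = contribution − fixed costs = £4,510,458.70 − £2,532,100 = £1,978,358.70.
Interest = £956,598.00, so EBIT − I = £1,021,760.70.
DCL = total CM / (EBIT − I) = £4,510,458.70 / £1,021,760.70 = 4.4144.
%ΔEPS = DCL × %ΔSales = 4.4144 × -9.1% = -40.2%.

-40.2%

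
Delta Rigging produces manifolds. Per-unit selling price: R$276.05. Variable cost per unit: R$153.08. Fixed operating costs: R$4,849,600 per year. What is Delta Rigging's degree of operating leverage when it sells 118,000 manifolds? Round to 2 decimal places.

1.50

Total contribution margin = 118,000 × R$122.97 = R$14,510,460.00.
Operating income = contribution − fixed costs = R$14,510,460.00 − R$4,849,600 = R$9,660,860.00.
So DOL = total CM / EBIT = R$14,510,460.00 / R$9,660,860.00 = 1.5020.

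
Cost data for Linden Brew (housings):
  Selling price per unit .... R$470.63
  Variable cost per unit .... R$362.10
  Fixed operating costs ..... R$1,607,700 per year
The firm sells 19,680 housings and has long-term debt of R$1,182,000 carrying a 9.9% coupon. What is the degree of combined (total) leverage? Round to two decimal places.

5.19

At 19,680 units, contribution = 19,680 × R$108.53 = R$2,135,870.40.
Operating income = contribution − fixed costs = R$2,135,870.40 − R$1,607,700 = R$528,170.40. Interest = R$117,018.00, so EBIT − I = R$411,152.40.
DCL = contribution ÷ (EBIT − I) = R$2,135,870.40 ÷ R$411,152.40 = 5.1948.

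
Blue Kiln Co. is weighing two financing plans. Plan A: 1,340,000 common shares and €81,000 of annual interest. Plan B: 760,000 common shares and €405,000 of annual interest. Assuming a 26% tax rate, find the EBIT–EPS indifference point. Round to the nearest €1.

€829,552

Set EPS_A = EPS_B: (EBIT − €81,000)(1 − 0.26) ÷ 1,340,000 = (EBIT − €405,000)(1 − 0.26) ÷ 760,000.
The (1 − t) factor cancels: (EBIT − 81,000) × 760,000 = (EBIT − 405,000) × 1,340,000.
Solving, EBIT = (405,000·1,340,000 − 81,000·760,000) / (1,340,000 − 760,000) = 481,140,000,000 / 580,000 = 829,551.72.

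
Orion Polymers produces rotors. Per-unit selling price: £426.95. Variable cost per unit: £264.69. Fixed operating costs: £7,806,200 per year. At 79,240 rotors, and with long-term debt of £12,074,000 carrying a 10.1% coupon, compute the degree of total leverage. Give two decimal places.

3.36

Total contribution margin = 79,240 × £162.26 = £12,857,482.40.
Subtracting fixed costs: EBIT = £12,857,482.40 − £7,806,200 = £5,051,282.40. Interest = £1,219,474.00, so EBIT − I = £3,831,808.40.
DCL = contribution ÷ (EBIT − I) = £12,857,482.40 ÷ £3,831,808.40 = 3.3555.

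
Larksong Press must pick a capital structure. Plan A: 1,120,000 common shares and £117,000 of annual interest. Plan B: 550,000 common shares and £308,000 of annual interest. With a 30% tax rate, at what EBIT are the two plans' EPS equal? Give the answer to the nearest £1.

£492,298

At indifference, (EBIT − 117,000)(1 − t)/1,120,000 = (EBIT − 308,000)(1 − t)/550,000.
Cancelling (1 − t) and cross-multiplying: 550,000·(EBIT − 117,000) = 1,120,000·(EBIT − 308,000).
EBIT × (1,120,000 − 550,000) = 308,000 × 1,120,000 − 117,000 × 550,000 = 280,610,000,000, so EBIT = 280,610,000,000 ÷ 570,000 = 492,298.25.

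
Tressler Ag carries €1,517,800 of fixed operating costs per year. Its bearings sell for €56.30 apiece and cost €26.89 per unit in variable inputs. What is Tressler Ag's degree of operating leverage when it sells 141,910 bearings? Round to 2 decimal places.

1.57

Contribution at this volume is 141,910 × €29.41 = €4,173,573.10.
Operating income = contribution − fixed costs = €4,173,573.10 − €1,517,800 = €2,655,773.10.
Degree of operating leverage = €4,173,573.10 / €2,655,773.10 = 1.5715.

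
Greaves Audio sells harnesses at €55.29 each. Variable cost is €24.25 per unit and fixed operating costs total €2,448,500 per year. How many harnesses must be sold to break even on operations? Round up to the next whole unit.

Contribution margin per unit = €55.29 − €24.25 = €31.04.
Break-even volume = fixed costs ÷ CM per unit = €2,448,500 ÷ €31.04 = 78,882.09, so 78,883 harnesses.

78,883 harnesses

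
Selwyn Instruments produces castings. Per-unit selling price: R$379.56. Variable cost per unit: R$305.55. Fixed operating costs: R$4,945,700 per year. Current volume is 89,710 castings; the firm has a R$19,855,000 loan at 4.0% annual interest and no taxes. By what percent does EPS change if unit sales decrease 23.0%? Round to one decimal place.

-169.8%

Total contribution margin = 89,710 × R$74.01 = R$6,639,437.10.
EBIT = R$6,639,437.10 − R$4,945,700 = R$1,693,737.10.
Interest = R$794,200.00, so EBIT − I = R$899,537.10.
DCL = total CM / (EBIT − I) = R$6,639,437.10 / R$899,537.10 = 7.3809.
EPS therefore changes by 7.3809 × (-23.0%) = -169.8%.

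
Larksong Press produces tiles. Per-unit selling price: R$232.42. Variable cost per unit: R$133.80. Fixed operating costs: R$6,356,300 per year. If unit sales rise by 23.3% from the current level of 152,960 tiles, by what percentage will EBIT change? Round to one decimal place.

At 152,960 units, contribution = 152,960 × R$98.62 = R$15,084,915.20.
Subtracting fixed costs: EBIT = R$15,084,915.20 − R$6,356,300 = R$8,728,615.20.
Degree of operating leverage = R$15,084,915.20 / R$8,728,615.20 = 1.7282.
Operating income changes by 1.7282 × +23.3% = +40.3%.

+40.3%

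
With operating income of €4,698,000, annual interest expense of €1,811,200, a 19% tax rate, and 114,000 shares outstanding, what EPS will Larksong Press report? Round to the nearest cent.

Interest = €1,811,200.00, so EBT = €4,698,000 − €1,811,200.00 = €2,886,800.00.
Net income = €2,886,800.00 × (1 − 0.19) = €2,338,308.00.
EPS = €2,338,308.00 ÷ 114,000 = €20.51.

€20.51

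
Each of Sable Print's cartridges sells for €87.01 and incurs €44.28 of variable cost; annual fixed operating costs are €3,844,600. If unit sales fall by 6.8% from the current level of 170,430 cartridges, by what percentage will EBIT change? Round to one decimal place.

Total contribution margin = 170,430 × €42.73 = €7,282,473.90.
EBIT = €7,282,473.90 − €3,844,600 = €3,437,873.90.
Degree of operating leverage = €7,282,473.90 / €3,437,873.90 = 2.1183.
Operating income changes by 2.1183 × -6.8% = -14.4%.

-14.4%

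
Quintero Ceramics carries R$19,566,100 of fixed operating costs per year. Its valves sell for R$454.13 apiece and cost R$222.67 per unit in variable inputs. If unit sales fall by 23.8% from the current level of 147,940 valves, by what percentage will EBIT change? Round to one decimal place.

-55.5%

At 147,940 units, contribution = 147,940 × R$231.46 = R$34,242,192.40.
Subtracting fixed costs: EBIT = R$34,242,192.40 − R$19,566,100 = R$14,676,092.40.
So DOL = total CM / EBIT = R$34,242,192.40 / R$14,676,092.40 = 2.3332.
So EBIT moves 2.3332 × (-23.8%) = -55.5%.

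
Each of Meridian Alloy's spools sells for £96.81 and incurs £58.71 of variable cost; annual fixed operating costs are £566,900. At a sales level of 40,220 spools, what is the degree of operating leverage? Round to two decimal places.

Contribution at this volume is 40,220 × £38.10 = £1,532,382.00.
Subtracting fixed costs: EBIT = £1,532,382.00 − £566,900 = £965,482.00.
DOL = contribution ÷ EBIT = £1,532,382.00 ÷ £965,482.00 = 1.5872.

1.59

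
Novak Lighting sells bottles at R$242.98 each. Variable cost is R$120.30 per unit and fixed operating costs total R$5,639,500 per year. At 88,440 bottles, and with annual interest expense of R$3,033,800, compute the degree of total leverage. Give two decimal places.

4.98

At 88,440 units, contribution = 88,440 × R$122.68 = R$10,849,819.20.
Subtracting fixed costs: EBIT = R$10,849,819.20 − R$5,639,500 = R$5,210,319.20. Interest = R$3,033,800.00, so EBIT − I = R$2,176,519.20.
Degree of total leverage = total CM / (EBIT − interest) = R$10,849,819.20 / R$2,176,519.20 = 4.9849.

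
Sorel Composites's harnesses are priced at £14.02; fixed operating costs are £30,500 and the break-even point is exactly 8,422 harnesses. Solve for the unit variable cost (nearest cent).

At break-even, FC = Q × (P − VC), so P − VC = £30,500 ÷ 8,422 = £3.6215.
Variable cost per unit = £14.02 − £3.6215 = £10.40.

£10.40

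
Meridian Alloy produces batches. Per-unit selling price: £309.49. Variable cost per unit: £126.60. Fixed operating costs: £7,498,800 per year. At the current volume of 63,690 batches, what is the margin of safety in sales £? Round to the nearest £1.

£7,021,804

Contribution margin per unit = £309.49 − £126.60 = £182.89. Break-even units = £7,498,800 ÷ £182.89 = 41,001.70; break-even revenue = 41,001.70 × £309.49 = £12,689,614.59.
Current sales = 63,690 × £309.49 = £19,711,418.10.
Margin of safety = £19,711,418.10 − £12,689,614.59 = £7,021,804.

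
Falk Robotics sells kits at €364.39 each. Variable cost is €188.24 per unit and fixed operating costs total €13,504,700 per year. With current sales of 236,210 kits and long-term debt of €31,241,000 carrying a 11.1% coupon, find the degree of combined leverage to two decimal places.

1.69

Total contribution margin = 236,210 × €176.15 = €41,608,391.50.
EBIT = €41,608,391.50 − €13,504,700 = €28,103,691.50. Interest = €3,467,751.00, so EBIT − I = €24,635,940.50.
DCL = contribution ÷ (EBIT − I) = €41,608,391.50 ÷ €24,635,940.50 = 1.6889.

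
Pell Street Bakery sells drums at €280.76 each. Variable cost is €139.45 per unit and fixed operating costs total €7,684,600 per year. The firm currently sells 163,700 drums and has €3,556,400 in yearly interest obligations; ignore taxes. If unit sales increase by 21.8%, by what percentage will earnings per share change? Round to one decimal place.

+42.4%

Total contribution margin = 163,700 × €141.31 = €23,132,447.00.
Operating income = contribution − fixed costs = €23,132,447.00 − €7,684,600 = €15,447,847.00.
After interest of €3,556,400.00, pre-tax earnings = €11,891,447.00.
DCL = total CM / (EBIT − I) = €23,132,447.00 / €11,891,447.00 = 1.9453.
EPS therefore changes by 1.9453 × (+21.8%) = +42.4%.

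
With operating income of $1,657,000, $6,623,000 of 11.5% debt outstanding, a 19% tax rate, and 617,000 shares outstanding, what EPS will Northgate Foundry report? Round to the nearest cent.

$1.18

Interest = $761,645.00, so EBT = $1,657,000 − $761,645.00 = $895,355.00.
Net income = $895,355.00 × (1 − 0.19) = $725,237.55.
EPS = $725,237.55 ÷ 617,000 = $1.18.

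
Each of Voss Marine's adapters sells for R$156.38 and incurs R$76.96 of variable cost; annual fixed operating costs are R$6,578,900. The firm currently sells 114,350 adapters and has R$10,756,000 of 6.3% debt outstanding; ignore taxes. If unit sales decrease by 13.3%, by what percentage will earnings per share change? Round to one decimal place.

Total contribution margin = 114,350 × R$79.42 = R$9,081,677.00.
Operating income = contribution − fixed costs = R$9,081,677.00 − R$6,578,900 = R$2,502,777.00.
Interest = R$677,628.00, so EBIT − I = R$1,825,149.00.
DCL = total CM / (EBIT − I) = R$9,081,677.00 / R$1,825,149.00 = 4.9759.
%ΔEPS = DCL × %ΔSales = 4.9759 × -13.3% = -66.2%.

-66.2%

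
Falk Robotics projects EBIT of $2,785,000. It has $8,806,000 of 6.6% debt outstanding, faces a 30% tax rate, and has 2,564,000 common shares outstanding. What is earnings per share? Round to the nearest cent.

Interest = $581,196.00, so EBT = $2,785,000 − $581,196.00 = $2,203,804.00.
Net income = $2,203,804.00 × (1 − 0.30) = $1,542,662.80.
Per share: $1,542,662.80 / 2,564,000 shares = $0.60.

$0.60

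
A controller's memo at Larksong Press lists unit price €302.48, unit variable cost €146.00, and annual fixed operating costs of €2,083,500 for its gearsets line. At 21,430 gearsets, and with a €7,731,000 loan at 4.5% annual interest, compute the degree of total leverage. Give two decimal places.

3.64

At 21,430 units, contribution = 21,430 × €156.48 = €3,353,366.40.
EBIT = €3,353,366.40 − €2,083,500 = €1,269,866.40. Interest = €347,895.00, so EBIT − I = €921,971.40.
Degree of total leverage = total CM / (EBIT − interest) = €3,353,366.40 / €921,971.40 = 3.6372.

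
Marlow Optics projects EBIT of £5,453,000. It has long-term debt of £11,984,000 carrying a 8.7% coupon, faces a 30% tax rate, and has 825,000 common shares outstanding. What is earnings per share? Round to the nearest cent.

Interest = £1,042,608.00, so EBT = £5,453,000 − £1,042,608.00 = £4,410,392.00.
Net income = £4,410,392.00 × (1 − 0.30) = £3,087,274.40.
Per share: £3,087,274.40 / 825,000 shares = £3.74.

£3.74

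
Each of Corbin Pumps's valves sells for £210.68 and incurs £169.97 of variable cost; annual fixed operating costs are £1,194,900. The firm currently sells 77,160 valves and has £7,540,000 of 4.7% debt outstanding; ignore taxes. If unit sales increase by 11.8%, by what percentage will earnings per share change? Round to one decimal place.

Total contribution margin = 77,160 × £40.71 = £3,141,183.60.
Operating income = contribution − fixed costs = £3,141,183.60 − £1,194,900 = £1,946,283.60.
Interest = £354,380.00, so EBIT − I = £1,591,903.60.
DCL = total CM / (EBIT − I) = £3,141,183.60 / £1,591,903.60 = 1.9732.
%ΔEPS = DCL × %ΔSales = 1.9732 × +11.8% = +23.3%.

+23.3%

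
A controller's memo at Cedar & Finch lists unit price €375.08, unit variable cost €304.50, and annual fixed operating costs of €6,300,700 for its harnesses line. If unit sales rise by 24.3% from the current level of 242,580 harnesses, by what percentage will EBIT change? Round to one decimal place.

Total contribution margin = 242,580 × €70.58 = €17,121,296.40.
Subtracting fixed costs: EBIT = €17,121,296.40 − €6,300,700 = €10,820,596.40.
So DOL = total CM / EBIT = €17,121,296.40 / €10,820,596.40 = 1.5823.
%ΔEBIT = DOL × %ΔSales = 1.5823 × +24.3% = +38.4%.

+38.4%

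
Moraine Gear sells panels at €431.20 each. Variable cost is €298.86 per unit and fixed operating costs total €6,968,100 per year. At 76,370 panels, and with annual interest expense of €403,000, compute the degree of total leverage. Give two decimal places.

3.69

Contribution at this volume is 76,370 × €132.34 = €10,106,805.80.
EBIT = €10,106,805.80 − €6,968,100 = €3,138,705.80. Interest = €403,000.00.
DOL = €10,106,805.80 ÷ €3,138,705.80 = 3.2201; DFL = €3,138,705.80 ÷ €2,735,705.80 = 1.1473.
Combined leverage = 3.2201 × 1.1473 = 3.6944.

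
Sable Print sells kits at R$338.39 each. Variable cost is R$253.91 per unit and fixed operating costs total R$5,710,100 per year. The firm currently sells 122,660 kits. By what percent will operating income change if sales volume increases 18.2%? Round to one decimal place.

At 122,660 units, contribution = 122,660 × R$84.48 = R$10,362,316.80.
Subtracting fixed costs: EBIT = R$10,362,316.80 − R$5,710,100 = R$4,652,216.80.
Degree of operating leverage = R$10,362,316.80 / R$4,652,216.80 = 2.2274.
Operating income changes by 2.2274 × +18.2% = +40.5%.

+40.5%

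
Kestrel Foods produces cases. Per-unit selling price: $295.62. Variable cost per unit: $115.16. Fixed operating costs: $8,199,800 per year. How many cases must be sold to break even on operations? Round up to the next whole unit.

Unit CM = price − variable cost = $295.62 − $115.16 = $180.46.
Units to break even: $8,199,800 ÷ $180.46 = 45,438.32, rounded up to 45,439.

45,439 cases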